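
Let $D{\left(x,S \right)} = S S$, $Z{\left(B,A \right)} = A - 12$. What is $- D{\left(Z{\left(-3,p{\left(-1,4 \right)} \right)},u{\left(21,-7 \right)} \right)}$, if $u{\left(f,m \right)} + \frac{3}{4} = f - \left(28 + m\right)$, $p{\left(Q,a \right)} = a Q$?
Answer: $- \frac{9}{16} \approx -0.5625$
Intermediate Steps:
$p{\left(Q,a \right)} = Q a$
$Z{\left(B,A \right)} = -12 + A$
$u{\left(f,m \right)} = - \frac{115}{4} + f - m$ ($u{\left(f,m \right)} = - \frac{3}{4} - \left(28 + m - f\right) = - \frac{115}{4} + f - m$)
$D{\left(x,S \right)} = S^{2}$
$- D{\left(Z{\left(-3,p{\left(-1,4 \right)} \right)},u{\left(21,-7 \right)} \right)} = - \left(- \frac{115}{4} + 21 - -7\right)^{2} = - \left(- \frac{115}{4} + 21 + 7\right)^{2} = - \left(- \frac{3}{4}\right)^{2} = \left(-1\right) \frac{9}{16} = - \frac{9}{16}$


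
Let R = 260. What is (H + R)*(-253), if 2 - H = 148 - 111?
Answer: -56925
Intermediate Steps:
H = -35 (H = 2 - (148 - 111) = 2 - 1*37 = 2 - 37 = -35)
(H + R)*(-253) = (-35 + 260)*(-253) = 225*(-253) = -56925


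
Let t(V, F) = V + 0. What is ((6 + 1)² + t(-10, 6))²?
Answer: 1521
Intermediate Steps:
t(V, F) = V
((6 + 1)² + t(-10, 6))² = ((6 + 1)² - 10)² = (7² - 10)² = (49 - 10)² = 39² = 1521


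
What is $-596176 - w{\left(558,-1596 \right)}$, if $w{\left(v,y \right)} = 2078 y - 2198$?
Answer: $2722510$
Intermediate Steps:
$w{\left(v,y \right)} = -2198 + 2078 y$
$-596176 - w{\left(558,-1596 \right)} = -596176 - \left(-2198 + 2078 \left(-1596\right)\right) = -596176 - \left(-2198 - 3316488\right) = -596176 - -3318686 = -596176 + 3318686 = 2722510$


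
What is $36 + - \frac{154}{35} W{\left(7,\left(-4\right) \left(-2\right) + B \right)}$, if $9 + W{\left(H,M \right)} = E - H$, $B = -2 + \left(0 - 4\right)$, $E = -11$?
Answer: $\frac{774}{5} \approx 154.8$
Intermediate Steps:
$B = -6$ ($B = -2 + \left(0 - 4\right) = -2 - 4 = -6$)
$W{\left(H,M \right)} = -20 - H$ ($W{\left(H,M \right)} = -9 - \left(11 + H\right) = -20 - H$)
$36 + - \frac{154}{35} W{\left(7,\left(-4\right) \left(-2\right) + B \right)} = 36 + - \frac{154}{35} \left(-20 - 7\right) = 36 + \left(-154\right) \frac{1}{35} \left(-20 - 7\right) = 36 - - \frac{594}{5} = 36 + \frac{594}{5} = \frac{774}{5}$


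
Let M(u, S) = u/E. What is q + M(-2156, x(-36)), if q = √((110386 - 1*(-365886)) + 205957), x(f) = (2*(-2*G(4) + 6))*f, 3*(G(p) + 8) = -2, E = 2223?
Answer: -2156/2223 + √682229 ≈ 825.00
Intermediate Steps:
G(p) = -26/3 (G(p) = -8 + (⅓)*(-2) = -8 - ⅔ = -26/3)
x(f) = 140*f/3 (x(f) = (2*(-2*(-26/3) + 6))*f = (2*(52/3 + 6))*f = (2*(70/3))*f = 140*f/3)
q = √682229 (q = √((110386 + 365886) + 205957) = √(476272 + 205957) = √682229 ≈ 825.97)
M(u, S) = u/2223
q + M(-2156, x(-36)) = √682229 + (1/2223)*(-2156) = √682229 - 2156/2223 = -2156/2223 + √682229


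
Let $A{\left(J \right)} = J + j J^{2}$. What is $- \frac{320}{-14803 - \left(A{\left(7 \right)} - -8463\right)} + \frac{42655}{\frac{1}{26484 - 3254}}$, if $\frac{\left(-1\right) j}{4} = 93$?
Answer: $\frac{999793530914}{1009} \approx 9.9088 \cdot 10^{8}$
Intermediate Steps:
$j = -372$ ($j = \left(-4\right) 93 = -372$)
$A{\left(J \right)} = J - 372 J^{2}$
$- \frac{320}{-14803 - \left(A{\left(7 \right)} - -8463\right)} + \frac{42655}{\frac{1}{26484 - 3254}} = - \frac{320}{-14803 - \left(7 \left(1 - 2604\right) - -8463\right)} + \frac{42655}{\frac{1}{26484 - 3254}} = - \frac{320}{-14803 - \left(7 \left(1 - 2604\right) + 8463\right)} + \frac{42655}{\frac{1}{23230}} = - \frac{320}{-14803 - \left(7 \left(-2603\right) + 8463\right)} + 42655 \frac{1}{\frac{1}{23230}} = - \frac{320}{-14803 - \left(-18221 + 8463\right)} + 42655 \cdot 23230 = - \frac{320}{-14803 - -9758} + 990875650 = - \frac{320}{-14803 + 9758} + 990875650 = - \frac{320}{-5045} + 990875650 = \left(-320\right) \left(- \frac{1}{5045}\right) + 990875650 = \frac{64}{1009} + 990875650 = \frac{999793530914}{1009}$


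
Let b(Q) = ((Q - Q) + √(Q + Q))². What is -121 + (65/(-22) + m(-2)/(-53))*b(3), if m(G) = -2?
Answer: -80746/583 ≈ -138.50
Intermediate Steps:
b(Q) = 2*Q (b(Q) = (0 + √(2*Q))² = (0 + √2*√Q)² = (√2*√Q)² = 2*Q)
-121 + (65/(-22) + m(-2)/(-53))*b(3) = -121 + (65/(-22) - 2/(-53))*(2*3) = -121 + (65*(-1/22) - 2*(-1/53))*6 = -121 + (-65/22 + 2/53)*6 = -121 - 3401/1166*6 = -121 - 10203/583 = -80746/583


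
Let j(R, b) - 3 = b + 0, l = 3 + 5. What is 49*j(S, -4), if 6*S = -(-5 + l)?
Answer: -49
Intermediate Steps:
l = 8
S = -½ (S = (-(-5 + 8))/6 = (-1*3)/6 = (⅙)*(-3) = -½ ≈ -0.50000)
j(R, b) = 3 + b (j(R, b) = 3 + (b + 0) = 3 + b)
49*j(S, -4) = 49*(3 - 4) = 49*(-1) = -49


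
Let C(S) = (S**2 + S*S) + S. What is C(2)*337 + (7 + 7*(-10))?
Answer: 3307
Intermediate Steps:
C(S) = S + 2*S**2 (C(S) = (S**2 + S**2) + S = 2*S**2 + S = S + 2*S**2)
C(2)*337 + (7 + 7*(-10)) = (2*(1 + 2*2))*337 + (7 + 7*(-10)) = (2*(1 + 4))*337 + (7 - 70) = (2*5)*337 - 63 = 10*337 - 63 = 3370 - 63 = 3307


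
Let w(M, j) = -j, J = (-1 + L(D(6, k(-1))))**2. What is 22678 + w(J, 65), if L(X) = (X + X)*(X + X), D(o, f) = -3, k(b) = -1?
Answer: 22613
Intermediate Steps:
L(X) = 4*X**2 (L(X) = (2*X)*(2*X) = 4*X**2)
J = 1225 (J = (-1 + 4*(-3)**2)**2 = (-1 + 4*9)**2 = (-1 + 36)**2 = 35**2 = 1225)
22678 + w(J, 65) = 22678 - 1*65 = 22678 - 65 = 22613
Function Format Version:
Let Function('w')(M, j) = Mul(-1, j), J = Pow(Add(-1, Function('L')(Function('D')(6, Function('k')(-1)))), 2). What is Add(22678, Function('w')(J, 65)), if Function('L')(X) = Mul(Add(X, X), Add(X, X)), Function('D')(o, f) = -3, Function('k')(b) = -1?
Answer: 22613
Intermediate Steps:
Function('L')(X) = Mul(4, Pow(X, 2)) (Function('L')(X) = Mul(Mul(2, X), Mul(2, X)) = Mul(4, Pow(X, 2)))
J = 1225 (J = Pow(Add(-1, Mul(4, Pow(-3, 2))), 2) = Pow(Add(-1, Mul(4, 9)), 2) = Pow(Add(-1, 36), 2) = Pow(35, 2) = 1225)
Add(22678, Function('w')(J, 65)) = Add(22678, Mul(-1, 65)) = Add(22678, -65) = 22613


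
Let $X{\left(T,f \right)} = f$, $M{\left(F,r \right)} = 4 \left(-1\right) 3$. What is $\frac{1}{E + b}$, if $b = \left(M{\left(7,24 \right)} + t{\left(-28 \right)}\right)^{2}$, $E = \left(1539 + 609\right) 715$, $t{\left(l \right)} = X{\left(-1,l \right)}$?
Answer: $\frac{1}{1537420} \approx 6.5044 \cdot 10^{-7}$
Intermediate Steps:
$M{\left(F,r \right)} = -12$ ($M{\left(F,r \right)} = \left(-4\right) 3 = -12$)
$t{\left(l \right)} = l$
$E = 1535820$ ($E = 2148 \cdot 715 = 1535820$)
$b = 1600$ ($b = \left(-12 - 28\right)^{2} = \left(-40\right)^{2} = 1600$)
$\frac{1}{E + b} = \frac{1}{1535820 + 1600} = \frac{1}{1537420}$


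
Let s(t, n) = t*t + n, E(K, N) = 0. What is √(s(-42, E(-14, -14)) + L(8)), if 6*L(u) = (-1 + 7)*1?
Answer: √1765 ≈ 42.012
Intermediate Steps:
s(t, n) = n + t² (s(t, n) = t² + n = n + t²)
L(u) = 1 (L(u) = ((-1 + 7)*1)/6 = (6*1)/6 = (⅙)*6 = 1)
√(s(-42, E(-14, -14)) + L(8)) = √((0 + (-42)²) + 1) = √((0 + 1764) + 1) = √(1764 + 1) = √1765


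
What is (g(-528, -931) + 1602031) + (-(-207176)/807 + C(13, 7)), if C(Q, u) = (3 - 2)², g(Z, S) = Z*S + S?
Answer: 1688991059/807 ≈ 2.0929e+6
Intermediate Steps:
g(Z, S) = S + S*Z (g(Z, S) = S*Z + S = S + S*Z)
C(Q, u) = 1 (C(Q, u) = 1² = 1)
(g(-528, -931) + 1602031) + (-(-207176)/807 + C(13, 7)) = (-931*(1 - 528) + 1602031) + (-(-207176)/807 + 1) = (-931*(-527) + 1602031) + (-(-207176)/807 + 1) = (490637 + 1602031) + (-551*(-376/807) + 1) = 2092668 + (207176/807 + 1) = 2092668 + 207983/807 = 1688991059/807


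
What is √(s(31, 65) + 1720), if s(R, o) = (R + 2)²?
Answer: 53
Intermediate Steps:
s(R, o) = (2 + R)²
√(s(31, 65) + 1720) = √((2 + 31)² + 1720) = √(33² + 1720) = √(1089 + 1720) = √2809 = 53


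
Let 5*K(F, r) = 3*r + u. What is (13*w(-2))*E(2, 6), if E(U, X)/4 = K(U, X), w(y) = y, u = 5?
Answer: -2392/5 ≈ -478.40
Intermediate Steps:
K(F, r) = 1 + 3*r/5 (K(F, r) = (3*r + 5)/5 = (5 + 3*r)/5 = 1 + 3*r/5)
E(U, X) = 4 + 12*X/5 (E(U, X) = 4*(1 + 3*X/5) = 4 + 12*X/5)
(13*w(-2))*E(2, 6) = (13*(-2))*(4 + (12/5)*6) = -26*(4 + 72/5) = -26*92/5 = -2392/5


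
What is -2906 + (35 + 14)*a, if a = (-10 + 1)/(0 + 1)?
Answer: -3347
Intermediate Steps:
a = -9 (a = -9/1 = -9*1 = -9)
-2906 + (35 + 14)*a = -2906 + (35 + 14)*(-9) = -2906 + 49*(-9) = -2906 - 441 = -3347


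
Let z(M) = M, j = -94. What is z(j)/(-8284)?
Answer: 47/4142 ≈ 0.011347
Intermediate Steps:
z(j)/(-8284) = -94/(-8284) = -94*(-1/8284) = 47/4142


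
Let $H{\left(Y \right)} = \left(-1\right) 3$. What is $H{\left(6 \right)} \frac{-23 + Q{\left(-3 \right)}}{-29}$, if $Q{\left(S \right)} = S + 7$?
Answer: $- \frac{57}{29} \approx -1.9655$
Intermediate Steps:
$Q{\left(S \right)} = 7 + S$
$H{\left(Y \right)} = -3$
$H{\left(6 \right)} \frac{-23 + Q{\left(-3 \right)}}{-29} = - 3 \frac{-23 + \left(7 - 3\right)}{-29} = - 3 \left(- \frac{-23 + 4}{29}\right) = - 3 \left(\left(- \frac{1}{29}\right) \left(-19\right)\right) = \left(-3\right) \frac{19}{29} = - \frac{57}{29}$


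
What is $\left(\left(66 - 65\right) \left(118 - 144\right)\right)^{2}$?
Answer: $676$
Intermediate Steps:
$\left(\left(66 - 65\right) \left(118 - 144\right)\right)^{2} = \left(1 \left(-26\right)\right)^{2} = \left(-26\right)^{2} = 676$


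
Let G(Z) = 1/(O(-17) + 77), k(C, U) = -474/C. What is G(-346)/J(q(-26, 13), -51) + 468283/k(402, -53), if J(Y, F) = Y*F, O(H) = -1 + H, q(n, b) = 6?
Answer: -566443545973/1426266 ≈ -3.9715e+5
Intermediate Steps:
J(Y, F) = F*Y
G(Z) = 1/59 (G(Z) = 1/((-1 - 17) + 77) = 1/(-18 + 77) = 1/59)
G(-346)/J(q(-26, 13), -51) + 468283/k(402, -53) = 1/(59*((-51*6))) + 468283/((-474/402)) = (1/59)/(-306) + 468283/((-474*1/402)) = (1/59)*(-1/306) + 468283/(-79/67) = -1/18054 + 468283*(-67/79) = -1/18054 - 31374961/79 = -566443545973/1426266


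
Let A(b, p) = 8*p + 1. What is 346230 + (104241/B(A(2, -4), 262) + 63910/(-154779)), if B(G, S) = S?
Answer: 14056470463859/40552098 ≈ 3.4663e+5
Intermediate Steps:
A(b, p) = 1 + 8*p
346230 + (104241/B(A(2, -4), 262) + 63910/(-154779)) = 346230 + (104241/262 + 63910/(-154779)) = 346230 + (104241*(1/262) + 63910*(-1/154779)) = 346230 + (104241/262 - 63910/154779) = 346230 + 16117573319/40552098 = 14056470463859/40552098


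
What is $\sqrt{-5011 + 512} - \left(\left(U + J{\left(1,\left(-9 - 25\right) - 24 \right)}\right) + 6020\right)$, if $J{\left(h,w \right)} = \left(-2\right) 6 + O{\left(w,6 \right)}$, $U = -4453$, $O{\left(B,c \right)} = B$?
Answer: $-1497 + i \sqrt{4499} \approx -1497.0 + 67.075 i$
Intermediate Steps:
$J{\left(h,w \right)} = -12 + w$ ($J{\left(h,w \right)} = \left(-2\right) 6 + w = -12 + w$)
$\sqrt{-5011 + 512} - \left(\left(U + J{\left(1,\left(-9 - 25\right) - 24 \right)}\right) + 6020\right) = \sqrt{-5011 + 512} - \left(\left(-4453 - 70\right) + 6020\right) = \sqrt{-4499} - \left(\left(-4453 - 70\right) + 6020\right) = i \sqrt{4499} - \left(\left(-4453 - 70\right) + 6020\right) = i \sqrt{4499} - \left(-4523 + 6020\right) = i \sqrt{4499} - 1497 = -1497 + i \sqrt{4499}$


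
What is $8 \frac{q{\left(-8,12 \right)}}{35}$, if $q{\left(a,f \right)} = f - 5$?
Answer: $\frac{8}{5} \approx 1.6$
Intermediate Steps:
$q{\left(a,f \right)} = -5 + f$
$8 \frac{q{\left(-8,12 \right)}}{35} = 8 \frac{-5 + 12}{35} = 8 \cdot 7 \cdot \frac{1}{35} = 8 \cdot \frac{1}{5} = \frac{8}{5}$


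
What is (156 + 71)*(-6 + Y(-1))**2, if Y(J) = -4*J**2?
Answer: 22700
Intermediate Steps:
(156 + 71)*(-6 + Y(-1))**2 = (156 + 71)*(-6 - 4*(-1)**2)**2 = 227*(-6 - 4*1)**2 = 227*(-6 - 4)**2 = 227*(-10)**2 = 227*100 = 22700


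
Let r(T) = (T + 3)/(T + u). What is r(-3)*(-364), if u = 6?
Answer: 0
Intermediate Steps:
r(T) = (3 + T)/(6 + T) (r(T) = (T + 3)/(T + 6) = (3 + T)/(6 + T))
r(-3)*(-364) = ((3 - 3)/(6 - 3))*(-364) = (0/3)*(-364) = ((1/3)*0)*(-364) = 0*(-364) = 0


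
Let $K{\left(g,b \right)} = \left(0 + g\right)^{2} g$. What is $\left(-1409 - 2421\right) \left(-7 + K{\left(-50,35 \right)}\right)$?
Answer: $478776810$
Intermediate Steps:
$K{\left(g,b \right)} = g^{3}$ ($K{\left(g,b \right)} = g^{2} g = g^{3}$)
$\left(-1409 - 2421\right) \left(-7 + K{\left(-50,35 \right)}\right) = \left(-1409 - 2421\right) \left(-7 + \left(-50\right)^{3}\right) = - 3830 \left(-7 - 125000\right) = \left(-3830\right) \left(-125007\right) = 478776810$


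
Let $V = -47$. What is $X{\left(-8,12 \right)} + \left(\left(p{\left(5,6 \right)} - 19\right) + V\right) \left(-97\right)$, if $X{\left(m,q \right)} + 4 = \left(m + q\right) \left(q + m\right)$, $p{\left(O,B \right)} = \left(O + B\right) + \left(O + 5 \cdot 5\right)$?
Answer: $2437$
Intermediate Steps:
$p{\left(O,B \right)} = 25 + B + 2 O$ ($p{\left(O,B \right)} = \left(B + O\right) + \left(O + 25\right) = \left(B + O\right) + \left(25 + O\right) = 25 + B + 2 O$)
$X{\left(m,q \right)} = -4 + \left(m + q\right)^{2}$ ($X{\left(m,q \right)} = -4 + \left(m + q\right) \left(q + m\right) = -4 + \left(m + q\right) \left(m + q\right) = -4 + \left(m + q\right)^{2}$)
$X{\left(-8,12 \right)} + \left(\left(p{\left(5,6 \right)} - 19\right) + V\right) \left(-97\right) = \left(-4 + \left(-8 + 12\right)^{2}\right) + \left(\left(\left(25 + 6 + 2 \cdot 5\right) - 19\right) - 47\right) \left(-97\right) = \left(-4 + 4^{2}\right) + \left(\left(\left(25 + 6 + 10\right) - 19\right) - 47\right) \left(-97\right) = \left(-4 + 16\right) + \left(\left(41 - 19\right) - 47\right) \left(-97\right) = 12 + \left(22 - 47\right) \left(-97\right) = 12 - -2425 = 12 + 2425 = 2437$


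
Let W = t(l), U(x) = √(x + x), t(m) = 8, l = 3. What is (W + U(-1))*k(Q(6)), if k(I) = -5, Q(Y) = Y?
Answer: -40 - 5*I*√2 ≈ -40.0 - 7.0711*I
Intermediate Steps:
U(x) = √2*√x (U(x) = √(2*x) = √2*√x)
W = 8
(W + U(-1))*k(Q(6)) = (8 + √2*√(-1))*(-5) = (8 + √2*I)*(-5) = (8 + I*√2)*(-5) = -40 - 5*I*√2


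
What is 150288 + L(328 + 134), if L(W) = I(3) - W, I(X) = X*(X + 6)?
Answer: 149853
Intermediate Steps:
I(X) = X*(6 + X)
L(W) = 27 - W (L(W) = 3*(6 + 3) - W = 3*9 - W = 27 - W)
150288 + L(328 + 134) = 150288 + (27 - (328 + 134)) = 150288 + (27 - 1*462) = 150288 + (27 - 462) = 150288 - 435 = 149853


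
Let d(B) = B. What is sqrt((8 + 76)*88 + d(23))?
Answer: sqrt(7415) ≈ 86.110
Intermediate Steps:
sqrt((8 + 76)*88 + d(23)) = sqrt((8 + 76)*88 + 23) = sqrt(84*88 + 23) = sqrt(7392 + 23) = sqrt(7415)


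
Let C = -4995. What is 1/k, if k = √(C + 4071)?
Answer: -I*√231/462 ≈ -0.032898*I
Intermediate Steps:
k = 2*I*√231 (k = √(-4995 + 4071) = √(-924) = 2*I*√231 ≈ 30.397*I)
1/k = 1/(2*I*√231) = -I*√231/462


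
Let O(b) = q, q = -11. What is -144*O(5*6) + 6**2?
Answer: 1620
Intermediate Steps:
O(b) = -11
-144*O(5*6) + 6**2 = -144*(-11) + 6**2 = 1584 + 36 = 1620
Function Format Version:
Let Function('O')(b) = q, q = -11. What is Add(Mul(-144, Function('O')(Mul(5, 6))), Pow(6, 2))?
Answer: 1620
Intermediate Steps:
Function('O')(b) = -11
Add(Mul(-144, Function('O')(Mul(5, 6))), Pow(6, 2)) = Add(Mul(-144, -11), Pow(6, 2)) = Add(1584, 36) = 1620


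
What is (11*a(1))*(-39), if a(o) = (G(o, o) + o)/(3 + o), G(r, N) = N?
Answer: -429/2 ≈ -214.50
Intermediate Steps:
a(o) = 2*o/(3 + o) (a(o) = (o + o)/(3 + o) = (2*o)/(3 + o) = 2*o/(3 + o))
(11*a(1))*(-39) = (11*(2*1/(3 + 1)))*(-39) = (11*(2*1/4))*(-39) = (11*(2*1*(1/4)))*(-39) = (11*(1/2))*(-39) = (11/2)*(-39) = -429/2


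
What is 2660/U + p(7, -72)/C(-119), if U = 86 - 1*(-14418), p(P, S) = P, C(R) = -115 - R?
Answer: 2003/1036 ≈ 1.9334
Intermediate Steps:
U = 14504 (U = 86 + 14418 = 14504)
2660/U + p(7, -72)/C(-119) = 2660/14504 + 7/(-115 - 1*(-119)) = 2660*(1/14504) + 7/(-115 + 119) = 95/518 + 7/4 = 2003/1036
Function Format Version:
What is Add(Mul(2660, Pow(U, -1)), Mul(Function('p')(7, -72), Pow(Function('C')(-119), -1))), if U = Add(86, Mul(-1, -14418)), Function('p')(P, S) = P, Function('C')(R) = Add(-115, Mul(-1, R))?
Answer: Rational(2003, 1036) ≈ 1.9334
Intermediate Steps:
U = 14504 (U = Add(86, 14418) = 14504)
Add(Mul(2660, Pow(U, -1)), Mul(Function('p')(7, -72), Pow(Function('C')(-119), -1))) = Add(Mul(2660, Pow(14504, -1)), Mul(7, Pow(Add(-115, Mul(-1, -119)), -1))) = Add(Mul(2660, Rational(1, 14504)), Mul(7, Pow(Add(-115, 119), -1))) = Add(Rational(95, 518), Mul(7, Pow(4, -1))) = Add(Rational(95, 518), Mul(7, Rational(1, 4))) = Add(Rational(95, 518), Rational(7, 4)) = Rational(2003, 1036)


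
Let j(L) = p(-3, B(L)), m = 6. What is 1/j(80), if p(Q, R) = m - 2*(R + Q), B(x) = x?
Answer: -1/148 ≈ -0.0067568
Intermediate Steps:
p(Q, R) = 6 - 2*Q - 2*R (p(Q, R) = 6 - 2*(R + Q) = 6 - 2*(Q + R) = 6 + (-2*Q - 2*R) = 6 - 2*Q - 2*R)
j(L) = 12 - 2*L (j(L) = 6 - 2*(-3) - 2*L = 6 + 6 - 2*L = 12 - 2*L)
1/j(80) = 1/(12 - 2*80) = 1/(12 - 160) = 1/(-148) = -1/148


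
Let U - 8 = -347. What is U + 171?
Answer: -168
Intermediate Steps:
U = -339 (U = 8 - 347 = -339)
U + 171 = -339 + 171 = -168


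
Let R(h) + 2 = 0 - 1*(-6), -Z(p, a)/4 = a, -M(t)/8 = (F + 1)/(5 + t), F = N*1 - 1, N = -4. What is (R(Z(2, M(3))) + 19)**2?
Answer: 529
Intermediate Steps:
F = -5 (F = -4*1 - 1 = -4 - 1 = -5)
M(t) = 32/(5 + t) (M(t) = -8*(-5 + 1)/(5 + t) = -(-32)/(5 + t) = 32/(5 + t))
Z(p, a) = -4*a
R(h) = 4 (R(h) = -2 + (0 - 1*(-6)) = -2 + (0 + 6) = -2 + 6 = 4)
(R(Z(2, M(3))) + 19)**2 = (4 + 19)**2 = 23**2 = 529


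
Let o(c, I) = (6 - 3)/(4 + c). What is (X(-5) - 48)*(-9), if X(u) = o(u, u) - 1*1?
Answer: 468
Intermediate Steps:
o(c, I) = 3/(4 + c)
X(u) = -1 + 3/(4 + u) (X(u) = 3/(4 + u) - 1*1 = 3/(4 + u) - 1 = -1 + 3/(4 + u))
(X(-5) - 48)*(-9) = ((-1 - 1*(-5))/(4 - 5) - 48)*(-9) = ((-1 + 5)/(-1) - 48)*(-9) = (-1*4 - 48)*(-9) = (-4 - 48)*(-9) = -52*(-9) = 468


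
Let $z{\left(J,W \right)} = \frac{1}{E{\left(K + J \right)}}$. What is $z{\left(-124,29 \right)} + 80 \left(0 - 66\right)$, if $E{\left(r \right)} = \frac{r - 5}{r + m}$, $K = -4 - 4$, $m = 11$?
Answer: $- \frac{723239}{137} \approx -5279.1$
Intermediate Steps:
$K = -8$ ($K = -4 - 4 = -8$)
$E{\left(r \right)} = \frac{-5 + r}{11 + r}$ ($E{\left(r \right)} = \frac{r - 5}{r + 11} = \frac{-5 + r}{11 + r}$)
$z{\left(J,W \right)} = \frac{3 + J}{-13 + J}$ ($z{\left(J,W \right)} = \frac{1}{\frac{1}{11 + \left(-8 + J\right)} \left(-5 + \left(-8 + J\right)\right)} = \frac{1}{\frac{1}{3 + J} \left(-13 + J\right)} = \frac{3 + J}{-13 + J}$)
$z{\left(-124,29 \right)} + 80 \left(0 - 66\right) = \frac{3 - 124}{-13 - 124} + 80 \left(0 - 66\right) = \frac{1}{-137} \left(-121\right) + 80 \left(-66\right) = \left(- \frac{1}{137}\right) \left(-121\right) - 5280 = \frac{121}{137} - 5280 = - \frac{723239}{137}$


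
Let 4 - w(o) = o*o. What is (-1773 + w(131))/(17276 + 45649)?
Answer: -1262/4195 ≈ -0.30083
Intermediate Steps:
w(o) = 4 - o² (w(o) = 4 - o*o = 4 - o²)
(-1773 + w(131))/(17276 + 45649) = (-1773 + (4 - 1*131²))/(17276 + 45649) = (-1773 + (4 - 1*17161))/62925 = (-1773 + (4 - 17161))*(1/62925) = (-1773 - 17157)*(1/62925) = -18930*1/62925 = -1262/4195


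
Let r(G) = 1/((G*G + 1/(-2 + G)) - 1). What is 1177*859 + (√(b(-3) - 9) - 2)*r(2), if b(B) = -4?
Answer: 1011043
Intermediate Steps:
r(G) = 1/(-1 + G² + 1/(-2 + G)) (r(G) = 1/((G² + 1/(-2 + G)) - 1) = 1/(-1 + G² + 1/(-2 + G)))
1177*859 + (√(b(-3) - 9) - 2)*r(2) = 1177*859 + (√(-4 - 9) - 2)*((-2 + 2)/(3 + 2³ - 1*2 - 2*2²)) = 1011043 + (√(-13) - 2)*(0/(3 + 8 - 2 - 2*4)) = 1011043 + (I*√13 - 2)*(0/(3 + 8 - 2 - 8)) = 1011043 + (-2 + I*√13)*(0/1) = 1011043 + (-2 + I*√13)*(1*0) = 1011043 + (-2 + I*√13)*0 = 1011043 + 0 = 1011043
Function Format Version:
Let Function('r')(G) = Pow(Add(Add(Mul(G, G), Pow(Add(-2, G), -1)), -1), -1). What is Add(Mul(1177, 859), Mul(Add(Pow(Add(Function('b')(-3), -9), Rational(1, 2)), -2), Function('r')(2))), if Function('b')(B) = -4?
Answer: 1011043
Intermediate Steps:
Function('r')(G) = Pow(Add(-1, Pow(G, 2), Pow(Add(-2, G), -1)), -1) (Function('r')(G) = Pow(Add(Add(Pow(G, 2), Pow(Add(-2, G), -1)), -1), -1) = Pow(Add(-1, Pow(G, 2), Pow(Add(-2, G), -1)), -1))
Add(Mul(1177, 859), Mul(Add(Pow(Add(Function('b')(-3), -9), Rational(1, 2)), -2), Function('r')(2))) = Add(Mul(1177, 859), Mul(Add(Pow(Add(-4, -9), Rational(1, 2)), -2), Mul(Pow(Add(3, Pow(2, 3), Mul(-1, 2), Mul(-2, Pow(2, 2))), -1), Add(-2, 2)))) = Add(1011043, Mul(Add(Pow(-13, Rational(1, 2)), -2), Mul(Pow(Add(3, 8, -2, Mul(-2, 4)), -1), 0))) = Add(1011043, Mul(Add(Mul(I, Pow(13, Rational(1, 2))), -2), Mul(Pow(Add(3, 8, -2, -8), -1), 0))) = Add(1011043, Mul(Add(-2, Mul(I, Pow(13, Rational(1, 2)))), Mul(Pow(1, -1), 0))) = Add(1011043, Mul(Add(-2, Mul(I, Pow(13, Rational(1, 2)))), Mul(1, 0))) = Add(1011043, Mul(Add(-2, Mul(I, Pow(13, Rational(1, 2)))), 0)) = Add(1011043, 0) = 1011043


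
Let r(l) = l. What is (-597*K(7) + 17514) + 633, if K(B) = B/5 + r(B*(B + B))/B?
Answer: 44766/5 ≈ 8953.2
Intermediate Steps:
K(B) = 11*B/5 (K(B) = B/5 + (B*(B + B))/B = B*(⅕) + (B*(2*B))/B = B/5 + (2*B²)/B = B/5 + 2*B = 11*B/5)
(-597*K(7) + 17514) + 633 = (-6567*7/5 + 17514) + 633 = (-597*77/5 + 17514) + 633 = (-45969/5 + 17514) + 633 = 41601/5 + 633 = 44766/5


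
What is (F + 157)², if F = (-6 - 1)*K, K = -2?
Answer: 29241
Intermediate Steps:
F = 14 (F = (-6 - 1)*(-2) = -7*(-2) = 14)
(F + 157)² = (14 + 157)² = 171² = 29241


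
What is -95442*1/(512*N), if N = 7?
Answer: -47721/1792 ≈ -26.630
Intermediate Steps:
-95442*1/(512*N) = -95442/(512*7) = -95442/3584 = -95442*1/3584 = -47721/1792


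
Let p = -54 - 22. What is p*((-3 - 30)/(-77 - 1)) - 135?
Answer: -2173/13 ≈ -167.15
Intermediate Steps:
p = -76
p*((-3 - 30)/(-77 - 1)) - 135 = -76*(-3 - 30)/(-77 - 1) - 135 = -(-2508)/(-78) - 135 = -(-2508)*(-1)/78 - 135 = -76*11/26 - 135 = -418/13 - 135 = -2173/13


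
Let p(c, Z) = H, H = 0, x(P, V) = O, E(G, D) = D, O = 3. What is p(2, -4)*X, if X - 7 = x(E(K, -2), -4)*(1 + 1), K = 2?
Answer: 0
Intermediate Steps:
x(P, V) = 3
p(c, Z) = 0
X = 13 (X = 7 + 3*(1 + 1) = 7 + 3*2 = 7 + 6 = 13)
p(2, -4)*X = 0*13 = 0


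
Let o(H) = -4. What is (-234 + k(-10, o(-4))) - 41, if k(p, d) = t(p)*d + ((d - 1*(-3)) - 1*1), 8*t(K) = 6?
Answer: -280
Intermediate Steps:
t(K) = ¾ (t(K) = (⅛)*6 = ¾)
k(p, d) = 2 + 7*d/4 (k(p, d) = 3*d/4 + ((d - 1*(-3)) - 1*1) = 3*d/4 + ((d + 3) - 1) = 3*d/4 + ((3 + d) - 1) = 3*d/4 + (2 + d) = 2 + 7*d/4)
(-234 + k(-10, o(-4))) - 41 = (-234 + (2 + (7/4)*(-4))) - 41 = (-234 + (2 - 7)) - 41 = (-234 - 5) - 41 = -239 - 41 = -280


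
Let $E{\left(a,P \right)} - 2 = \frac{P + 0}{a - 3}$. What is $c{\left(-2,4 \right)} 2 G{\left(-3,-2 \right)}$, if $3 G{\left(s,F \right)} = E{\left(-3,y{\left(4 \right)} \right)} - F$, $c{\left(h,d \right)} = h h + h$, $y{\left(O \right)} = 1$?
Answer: $\frac{46}{9} \approx 5.1111$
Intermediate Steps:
$E{\left(a,P \right)} = 2 + \frac{P}{-3 + a}$ ($E{\left(a,P \right)} = 2 + \frac{P + 0}{a - 3} = 2 + \frac{P}{-3 + a}$)
$c{\left(h,d \right)} = h + h^{2}$ ($c{\left(h,d \right)} = h^{2} + h = h + h^{2}$)
$G{\left(s,F \right)} = \frac{11}{18} - \frac{F}{3}$ ($G{\left(s,F \right)} = \frac{\frac{-6 + 1 + 2 \left(-3\right)}{-3 - 3} - F}{3} = \frac{\frac{-6 + 1 - 6}{-6} - F}{3} = \frac{\left(- \frac{1}{6}\right) \left(-11\right) - F}{3} = \frac{\frac{11}{6} - F}{3} = \frac{11}{18} - \frac{F}{3}$)
$c{\left(-2,4 \right)} 2 G{\left(-3,-2 \right)} = - 2 \left(1 - 2\right) 2 \left(\frac{11}{18} - - \frac{2}{3}\right) = \left(-2\right) \left(-1\right) 2 \left(\frac{11}{18} + \frac{2}{3}\right) = 2 \cdot 2 \cdot \frac{23}{18} = 4 \cdot \frac{23}{18} = \frac{46}{9}$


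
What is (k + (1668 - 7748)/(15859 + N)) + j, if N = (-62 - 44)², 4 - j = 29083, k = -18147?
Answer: -255918910/5419 ≈ -47226.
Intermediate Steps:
j = -29079 (j = 4 - 1*29083 = 4 - 29083 = -29079)
N = 11236 (N = (-106)² = 11236)
(k + (1668 - 7748)/(15859 + N)) + j = (-18147 + (1668 - 7748)/(15859 + 11236)) - 29079 = (-18147 - 6080/27095) - 29079 = (-18147 - 6080*1/27095) - 29079 = (-18147 - 1216/5419) - 29079 = -98339809/5419 - 29079 = -255918910/5419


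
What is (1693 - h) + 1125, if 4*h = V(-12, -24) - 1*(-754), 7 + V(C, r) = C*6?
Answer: 10597/4 ≈ 2649.3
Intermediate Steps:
V(C, r) = -7 + 6*C (V(C, r) = -7 + C*6 = -7 + 6*C)
h = 675/4 (h = ((-7 + 6*(-12)) - 1*(-754))/4 = ((-7 - 72) + 754)/4 = (-79 + 754)/4 = (1/4)*675 = 675/4 ≈ 168.75)
(1693 - h) + 1125 = (1693 - 1*675/4) + 1125 = (1693 - 675/4) + 1125 = 6097/4 + 1125 = 10597/4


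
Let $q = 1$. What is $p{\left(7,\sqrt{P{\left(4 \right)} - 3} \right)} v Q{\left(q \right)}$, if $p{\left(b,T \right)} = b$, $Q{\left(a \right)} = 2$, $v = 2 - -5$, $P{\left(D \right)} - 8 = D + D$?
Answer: $98$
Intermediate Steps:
$P{\left(D \right)} = 8 + 2 D$ ($P{\left(D \right)} = 8 + \left(D + D\right) = 8 + 2 D$)
$v = 7$ ($v = 2 + 5 = 7$)
$p{\left(7,\sqrt{P{\left(4 \right)} - 3} \right)} v Q{\left(q \right)} = 7 \cdot 7 \cdot 2 = 49 \cdot 2 = 98$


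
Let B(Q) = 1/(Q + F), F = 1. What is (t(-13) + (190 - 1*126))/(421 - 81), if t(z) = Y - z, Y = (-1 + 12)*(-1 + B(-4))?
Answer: 11/60 ≈ 0.18333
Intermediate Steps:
B(Q) = 1/(1 + Q) (B(Q) = 1/(Q + 1) = 1/(1 + Q))
Y = -44/3 (Y = (-1 + 12)*(-1 + 1/(1 - 4)) = 11*(-1 + 1/(-3)) = 11*(-1 - ⅓) = 11*(-4/3) = -44/3 ≈ -14.667)
t(z) = -44/3 - z
(t(-13) + (190 - 1*126))/(421 - 81) = ((-44/3 - 1*(-13)) + (190 - 1*126))/(421 - 81) = ((-44/3 + 13) + (190 - 126))/340 = (-5/3 + 64)*(1/340) = (187/3)*(1/340) = 11/60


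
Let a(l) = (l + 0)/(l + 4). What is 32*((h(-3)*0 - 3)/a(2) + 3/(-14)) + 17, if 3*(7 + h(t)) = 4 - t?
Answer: -1945/7 ≈ -277.86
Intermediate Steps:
h(t) = -17/3 - t/3 (h(t) = -7 + (4 - t)/3 = -7 + (4/3 - t/3) = -17/3 - t/3)
a(l) = l/(4 + l)
32*((h(-3)*0 - 3)/a(2) + 3/(-14)) + 17 = 32*(((-17/3 - ⅓*(-3))*0 - 3)/((2/(4 + 2))) + 3/(-14)) + 17 = 32*(((-17/3 + 1)*0 - 3)/((2/6)) + 3*(-1/14)) + 17 = 32*((-14/3*0 - 3)/((2*(⅙))) - 3/14) + 17 = 32*((0 - 3)/(⅓) - 3/14) + 17 = 32*(-3*3 - 3/14) + 17 = 32*(-9 - 3/14) + 17 = 32*(-129/14) + 17 = -2064/7 + 17 = -1945/7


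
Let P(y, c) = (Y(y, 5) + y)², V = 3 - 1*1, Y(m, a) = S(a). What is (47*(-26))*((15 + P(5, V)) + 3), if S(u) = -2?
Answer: -32994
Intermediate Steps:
Y(m, a) = -2
V = 2 (V = 3 - 1 = 2)
P(y, c) = (-2 + y)²
(47*(-26))*((15 + P(5, V)) + 3) = (47*(-26))*((15 + (-2 + 5)²) + 3) = -1222*((15 + 3²) + 3) = -1222*((15 + 9) + 3) = -1222*(24 + 3) = -1222*27 = -32994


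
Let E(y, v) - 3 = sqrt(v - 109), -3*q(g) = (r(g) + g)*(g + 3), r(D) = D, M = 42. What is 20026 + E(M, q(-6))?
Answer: 20029 + 11*I ≈ 20029.0 + 11.0*I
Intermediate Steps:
q(g) = -2*g*(3 + g)/3 (q(g) = -(g + g)*(g + 3)/3 = -2*g*(3 + g)/3)
E(y, v) = 3 + sqrt(-109 + v) (E(y, v) = 3 + sqrt(v - 109) = 3 + sqrt(-109 + v))
20026 + E(M, q(-6)) = 20026 + (3 + sqrt(-109 + (2/3)*(-6)*(-3 - 1*(-6)))) = 20026 + (3 + sqrt(-109 + (2/3)*(-6)*(-3 + 6))) = 20026 + (3 + sqrt(-109 + (2/3)*(-6)*3)) = 20026 + (3 + sqrt(-109 - 12)) = 20026 + (3 + sqrt(-121)) = 20026 + (3 + 11*I) = 20029 + 11*I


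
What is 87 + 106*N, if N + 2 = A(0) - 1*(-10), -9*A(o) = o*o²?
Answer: 935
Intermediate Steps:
A(o) = -o³/9 (A(o) = -o*o²/9 = -o³/9)
N = 8 (N = -2 + (-⅑*0³ - 1*(-10)) = -2 + (-⅑*0 + 10) = -2 + (0 + 10) = -2 + 10 = 8)
87 + 106*N = 87 + 106*8 = 87 + 848 = 935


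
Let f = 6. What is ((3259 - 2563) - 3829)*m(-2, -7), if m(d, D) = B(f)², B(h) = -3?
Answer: -28197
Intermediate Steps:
m(d, D) = 9 (m(d, D) = (-3)² = 9)
((3259 - 2563) - 3829)*m(-2, -7) = ((3259 - 2563) - 3829)*9 = (696 - 3829)*9 = -3133*9 = -28197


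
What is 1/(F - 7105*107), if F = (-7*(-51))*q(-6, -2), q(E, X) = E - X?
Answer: -1/761663 ≈ -1.3129e-6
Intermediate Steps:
F = -1428 (F = (-7*(-51))*(-6 - 1*(-2)) = 357*(-6 + 2) = 357*(-4) = -1428)
1/(F - 7105*107) = 1/(-1428 - 7105*107) = 1/(-1428 - 760235) = 1/(-761663) = -1/761663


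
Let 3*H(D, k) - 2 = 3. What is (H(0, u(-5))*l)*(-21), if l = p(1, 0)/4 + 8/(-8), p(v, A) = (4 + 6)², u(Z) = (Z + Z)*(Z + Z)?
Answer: -840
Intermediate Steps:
u(Z) = 4*Z² (u(Z) = (2*Z)*(2*Z) = 4*Z²)
p(v, A) = 100 (p(v, A) = 10² = 100)
H(D, k) = 5/3 (H(D, k) = ⅔ + (⅓)*3 = ⅔ + 1 = 5/3)
l = 24 (l = 100/4 + 8/(-8) = 100*(¼) + 8*(-⅛) = 25 - 1 = 24)
(H(0, u(-5))*l)*(-21) = ((5/3)*24)*(-21) = 40*(-21) = -840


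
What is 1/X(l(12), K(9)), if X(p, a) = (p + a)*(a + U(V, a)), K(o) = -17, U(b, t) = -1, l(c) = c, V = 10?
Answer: 1/90 ≈ 0.011111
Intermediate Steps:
X(p, a) = (-1 + a)*(a + p) (X(p, a) = (p + a)*(a - 1) = (a + p)*(-1 + a) = (-1 + a)*(a + p))
1/X(l(12), K(9)) = 1/((-17)**2 - 1*(-17) - 1*12 - 17*12) = 1/(289 + 17 - 12 - 204) = 1/90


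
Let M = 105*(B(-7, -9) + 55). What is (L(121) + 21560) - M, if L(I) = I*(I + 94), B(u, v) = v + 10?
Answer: 41695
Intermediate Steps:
B(u, v) = 10 + v
M = 5880 (M = 105*((10 - 9) + 55) = 105*(1 + 55) = 105*56 = 5880)
L(I) = I*(94 + I)
(L(121) + 21560) - M = (121*(94 + 121) + 21560) - 1*5880 = (121*215 + 21560) - 5880 = (26015 + 21560) - 5880 = 47575 - 5880 = 41695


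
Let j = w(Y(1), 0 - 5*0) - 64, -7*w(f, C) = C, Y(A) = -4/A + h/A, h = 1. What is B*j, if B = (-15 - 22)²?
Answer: -87616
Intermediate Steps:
Y(A) = -3/A (Y(A) = -4/A + 1/A = -3/A)
w(f, C) = -C/7
B = 1369 (B = (-37)² = 1369)
j = -64 (j = -(0 - 5*0)/7 - 64 = -(0 + 0)/7 - 64 = -⅐*0 - 64 = 0 - 64 = -64)
B*j = 1369*(-64) = -87616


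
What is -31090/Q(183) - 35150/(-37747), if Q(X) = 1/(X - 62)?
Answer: -142000026680/37747 ≈ -3.7619e+6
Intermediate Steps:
Q(X) = 1/(-62 + X)
-31090/Q(183) - 35150/(-37747) = -31090/(1/(-62 + 183)) - 35150/(-37747) = -31090/(1/121) - 35150*(-1/37747) = -31090/1/121 + 35150/37747 = -31090*121 + 35150/37747 = -3761890 + 35150/37747 = -142000026680/37747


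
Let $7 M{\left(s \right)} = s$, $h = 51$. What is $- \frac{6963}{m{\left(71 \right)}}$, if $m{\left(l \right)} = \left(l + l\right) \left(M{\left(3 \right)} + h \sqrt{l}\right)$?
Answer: $\frac{16247}{142771060} - \frac{1933393 \sqrt{71}}{142771060} \approx -0.11399$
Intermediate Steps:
$M{\left(s \right)} = \frac{s}{7}$
$m{\left(l \right)} = 2 l \left(\frac{3}{7} + 51 \sqrt{l}\right)$ ($m{\left(l \right)} = \left(l + l\right) \left(\frac{1}{7} \cdot 3 + 51 \sqrt{l}\right) = 2 l \left(\frac{3}{7} + 51 \sqrt{l}\right)$)
$- \frac{6963}{m{\left(71 \right)}} = - \frac{6963}{102 \cdot 71^{\frac{3}{2}} + \frac{6}{7} \cdot 71} = - \frac{6963}{102 \cdot 71 \sqrt{71} + \frac{426}{7}} = - \frac{6963}{7242 \sqrt{71} + \frac{426}{7}} = - \frac{6963}{\frac{426}{7} + 7242 \sqrt{71}}$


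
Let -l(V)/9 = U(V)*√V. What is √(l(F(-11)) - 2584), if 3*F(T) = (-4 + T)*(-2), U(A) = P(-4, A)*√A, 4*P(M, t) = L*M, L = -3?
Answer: I*√2854 ≈ 53.423*I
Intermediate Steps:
P(M, t) = -3*M/4 (P(M, t) = (-3*M)/4 = -3*M/4)
U(A) = 3*√A (U(A) = (-¾*(-4))*√A = 3*√A)
F(T) = 8/3 - 2*T/3 (F(T) = ((-4 + T)*(-2))/3 = (8 - 2*T)/3 = 8/3 - 2*T/3)
l(V) = -27*V (l(V) = -9*3*√V*√V = -27*V)
√(l(F(-11)) - 2584) = √(-27*(8/3 - ⅔*(-11)) - 2584) = √(-27*(8/3 + 22/3) - 2584) = √(-27*10 - 2584) = √(-270 - 2584) = √(-2854) = I*√2854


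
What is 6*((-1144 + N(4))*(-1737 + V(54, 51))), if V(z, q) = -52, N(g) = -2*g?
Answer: 12365568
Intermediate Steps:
6*((-1144 + N(4))*(-1737 + V(54, 51))) = 6*((-1144 - 2*4)*(-1737 - 52)) = 6*((-1144 - 8)*(-1789)) = 6*(-1152*(-1789)) = 6*2060928 = 12365568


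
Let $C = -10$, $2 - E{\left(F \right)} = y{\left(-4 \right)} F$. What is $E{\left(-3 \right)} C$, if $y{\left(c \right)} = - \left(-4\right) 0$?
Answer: $-20$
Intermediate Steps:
$y{\left(c \right)} = 0$ ($y{\left(c \right)} = \left(-1\right) 0 = 0$)
$E{\left(F \right)} = 2$ ($E{\left(F \right)} = 2 - 0 F = 2 - 0 = 2 + 0 = 2$)
$E{\left(-3 \right)} C = 2 \left(-10\right) = -20$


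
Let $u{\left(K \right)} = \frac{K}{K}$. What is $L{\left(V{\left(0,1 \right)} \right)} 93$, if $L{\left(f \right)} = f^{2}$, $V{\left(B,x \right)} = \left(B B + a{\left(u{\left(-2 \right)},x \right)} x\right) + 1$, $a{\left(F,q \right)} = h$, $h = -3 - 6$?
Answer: $5952$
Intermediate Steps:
$u{\left(K \right)} = 1$
$h = -9$ ($h = -3 - 6 = -9$)
$a{\left(F,q \right)} = -9$
$V{\left(B,x \right)} = 1 + B^{2} - 9 x$ ($V{\left(B,x \right)} = \left(B B - 9 x\right) + 1 = \left(B^{2} - 9 x\right) + 1 = 1 + B^{2} - 9 x$)
$L{\left(V{\left(0,1 \right)} \right)} 93 = \left(1 + 0^{2} - 9\right)^{2} \cdot 93 = \left(1 + 0 - 9\right)^{2} \cdot 93 = \left(-8\right)^{2} \cdot 93 = 64 \cdot 93 = 5952$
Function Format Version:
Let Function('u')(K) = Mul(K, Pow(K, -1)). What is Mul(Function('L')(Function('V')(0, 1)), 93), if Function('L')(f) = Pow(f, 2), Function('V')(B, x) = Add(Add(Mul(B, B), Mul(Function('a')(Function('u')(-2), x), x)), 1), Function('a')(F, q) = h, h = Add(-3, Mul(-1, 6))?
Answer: 5952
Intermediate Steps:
Function('u')(K) = 1
h = -9 (h = Add(-3, -6) = -9)
Function('a')(F, q) = -9
Function('V')(B, x) = Add(1, Pow(B, 2), Mul(-9, x)) (Function('V')(B, x) = Add(Add(Mul(B, B), Mul(-9, x)), 1) = Add(Add(Pow(B, 2), Mul(-9, x)), 1) = Add(1, Pow(B, 2), Mul(-9, x)))
Mul(Function('L')(Function('V')(0, 1)), 93) = Mul(Pow(Add(1, Pow(0, 2), Mul(-9, 1)), 2), 93) = Mul(Pow(Add(1, 0, -9), 2), 93) = Mul(Pow(-8, 2), 93) = Mul(64, 93) = 5952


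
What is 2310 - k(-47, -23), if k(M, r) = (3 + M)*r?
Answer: 1298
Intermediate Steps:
k(M, r) = r*(3 + M)
2310 - k(-47, -23) = 2310 - (-23)*(3 - 47) = 2310 - (-23)*(-44) = 2310 - 1*1012 = 2310 - 1012 = 1298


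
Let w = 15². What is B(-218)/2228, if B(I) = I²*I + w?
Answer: -10360007/2228 ≈ -4649.9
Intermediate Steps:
w = 225
B(I) = 225 + I³ (B(I) = I²*I + 225 = I³ + 225 = 225 + I³)
B(-218)/2228 = (225 + (-218)³)/2228 = (225 - 10360232)*(1/2228) = -10360007*1/2228 = -10360007/2228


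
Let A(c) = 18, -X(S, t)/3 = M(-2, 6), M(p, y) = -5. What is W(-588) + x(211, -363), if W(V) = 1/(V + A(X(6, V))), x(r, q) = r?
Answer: 120269/570 ≈ 211.00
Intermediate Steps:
X(S, t) = 15 (X(S, t) = -3*(-5) = 15)
W(V) = 1/(18 + V) (W(V) = 1/(V + 18) = 1/(18 + V))
W(-588) + x(211, -363) = 1/(18 - 588) + 211 = 1/(-570) + 211 = -1/570 + 211 = 120269/570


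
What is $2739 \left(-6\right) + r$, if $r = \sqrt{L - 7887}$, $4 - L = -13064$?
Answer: $-16434 + \sqrt{5181} \approx -16362.0$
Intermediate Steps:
$L = 13068$ ($L = 4 - -13064 = 4 + 13064 = 13068$)
$r = \sqrt{5181}$ ($r = \sqrt{13068 - 7887} = \sqrt{5181} \approx 71.979$)
$2739 \left(-6\right) + r = 2739 \left(-6\right) + \sqrt{5181} = -16434 + \sqrt{5181}$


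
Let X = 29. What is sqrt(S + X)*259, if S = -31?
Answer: 259*I*sqrt(2) ≈ 366.28*I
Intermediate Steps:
sqrt(S + X)*259 = sqrt(-31 + 29)*259 = sqrt(-2)*259 = (I*sqrt(2))*259 = 259*I*sqrt(2)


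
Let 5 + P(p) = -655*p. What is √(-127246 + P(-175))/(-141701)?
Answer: -I*√12626/141701 ≈ -0.00079298*I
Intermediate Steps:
P(p) = -5 - 655*p
√(-127246 + P(-175))/(-141701) = √(-127246 + (-5 - 655*(-175)))/(-141701) = √(-127246 + (-5 + 114625))*(-1/141701) = √(-127246 + 114620)*(-1/141701) = √(-12626)*(-1/141701) = (I*√12626)*(-1/141701) = -I*√12626/141701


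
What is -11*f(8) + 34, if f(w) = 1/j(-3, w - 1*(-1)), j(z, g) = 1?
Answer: 23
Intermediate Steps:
f(w) = 1 (f(w) = 1/1 = 1)
-11*f(8) + 34 = -11*1 + 34 = -11 + 34 = 23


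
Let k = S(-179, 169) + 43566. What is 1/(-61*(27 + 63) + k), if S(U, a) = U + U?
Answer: 1/37718 ≈ 2.6513e-5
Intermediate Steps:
S(U, a) = 2*U
k = 43208 (k = 2*(-179) + 43566 = -358 + 43566 = 43208)
1/(-61*(27 + 63) + k) = 1/(-61*(27 + 63) + 43208) = 1/(-61*90 + 43208) = 1/(-5490 + 43208) = 1/37718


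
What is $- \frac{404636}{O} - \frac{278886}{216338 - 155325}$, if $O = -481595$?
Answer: $- \frac{109622046902}{29383555735} \approx -3.7307$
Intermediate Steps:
$- \frac{404636}{O} - \frac{278886}{216338 - 155325} = - \frac{404636}{-481595} - \frac{278886}{216338 - 155325} = \left(-404636\right) \left(- \frac{1}{481595}\right) - \frac{278886}{61013} = \frac{404636}{481595} - \frac{278886}{61013} = - \frac{109622046902}{29383555735}$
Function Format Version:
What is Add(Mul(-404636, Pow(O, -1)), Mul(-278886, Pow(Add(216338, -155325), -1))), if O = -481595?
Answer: Rational(-109622046902, 29383555735) ≈ -3.7307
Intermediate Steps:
Add(Mul(-404636, Pow(O, -1)), Mul(-278886, Pow(Add(216338, -155325), -1))) = Add(Mul(-404636, Pow(-481595, -1)), Mul(-278886, Pow(Add(216338, -155325), -1))) = Add(Mul(-404636, Rational(-1, 481595)), Mul(-278886, Pow(61013, -1))) = Add(Rational(404636, 481595), Mul(-278886, Rational(1, 61013))) = Add(Rational(404636, 481595), Rational(-278886, 61013)) = Rational(-109622046902, 29383555735)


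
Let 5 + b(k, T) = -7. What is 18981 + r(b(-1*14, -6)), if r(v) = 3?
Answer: 18984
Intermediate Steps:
b(k, T) = -12 (b(k, T) = -5 - 7 = -12)
18981 + r(b(-1*14, -6)) = 18981 + 3 = 18984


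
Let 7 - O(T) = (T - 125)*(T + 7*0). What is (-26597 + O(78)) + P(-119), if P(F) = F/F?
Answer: -22923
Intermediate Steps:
O(T) = 7 - T*(-125 + T) (O(T) = 7 - (T - 125)*(T + 7*0) = 7 - (-125 + T)*(T + 0) = 7 - (-125 + T)*T = 7 - T*(-125 + T))
P(F) = 1
(-26597 + O(78)) + P(-119) = (-26597 + (7 - 1*78² + 125*78)) + 1 = (-26597 + (7 - 1*6084 + 9750)) + 1 = (-26597 + (7 - 6084 + 9750)) + 1 = (-26597 + 3673) + 1 = -22924 + 1 = -22923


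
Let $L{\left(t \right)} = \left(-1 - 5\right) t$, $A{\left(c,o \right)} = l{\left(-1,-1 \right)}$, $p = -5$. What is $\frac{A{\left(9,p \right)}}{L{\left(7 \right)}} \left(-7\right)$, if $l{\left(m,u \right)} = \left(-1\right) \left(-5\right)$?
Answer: $\frac{5}{6} \approx 0.83333$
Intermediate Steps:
$l{\left(m,u \right)} = 5$
$A{\left(c,o \right)} = 5$
$L{\left(t \right)} = - 6 t$
$\frac{A{\left(9,p \right)}}{L{\left(7 \right)}} \left(-7\right) = \frac{1}{\left(-6\right) 7} \cdot 5 \left(-7\right) = \frac{1}{-42} \cdot 5 \left(-7\right) = \left(- \frac{1}{42}\right) 5 \left(-7\right) = \left(- \frac{5}{42}\right) \left(-7\right) = \frac{5}{6}$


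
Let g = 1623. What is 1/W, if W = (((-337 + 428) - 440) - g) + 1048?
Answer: -1/924 ≈ -0.0010823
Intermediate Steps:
W = -924 (W = (((-337 + 428) - 440) - 1*1623) + 1048 = ((91 - 440) - 1623) + 1048 = (-349 - 1623) + 1048 = -1972 + 1048 = -924)
1/W = 1/(-924) = -1/924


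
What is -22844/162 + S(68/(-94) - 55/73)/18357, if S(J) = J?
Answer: -239796905767/1700537409 ≈ -141.01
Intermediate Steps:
-22844/162 + S(68/(-94) - 55/73)/18357 = -22844/162 + (68/(-94) - 55/73)/18357 = -22844*1/162 + (68*(-1/94) - 55*1/73)*(1/18357) = -11422/81 + (-34/47 - 55/73)*(1/18357) = -11422/81 - 5067/3431*1/18357 = -11422/81 - 1689/20994289 = -239796905767/1700537409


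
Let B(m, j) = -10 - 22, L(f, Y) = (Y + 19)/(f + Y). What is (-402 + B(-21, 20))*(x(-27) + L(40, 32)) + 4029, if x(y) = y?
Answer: 185275/12 ≈ 15440.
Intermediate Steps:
L(f, Y) = (19 + Y)/(Y + f)
B(m, j) = -32
(-402 + B(-21, 20))*(x(-27) + L(40, 32)) + 4029 = (-402 - 32)*(-27 + (19 + 32)/(32 + 40)) + 4029 = -434*(-27 + 51/72) + 4029 = -434*(-27 + (1/72)*51) + 4029 = -434*(-27 + 17/24) + 4029 = -434*(-631/24) + 4029 = 136927/12 + 4029 = 185275/12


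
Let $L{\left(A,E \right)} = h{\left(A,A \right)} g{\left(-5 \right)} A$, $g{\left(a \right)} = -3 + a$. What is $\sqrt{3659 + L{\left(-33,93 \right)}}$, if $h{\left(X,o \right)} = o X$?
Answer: $\sqrt{291155} \approx 539.59$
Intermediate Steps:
$h{\left(X,o \right)} = X o$
$L{\left(A,E \right)} = - 8 A^{3}$ ($L{\left(A,E \right)} = A A \left(-3 - 5\right) A = A^{2} \left(-8\right) A = - 8 A^{2} A = - 8 A^{3}$)
$\sqrt{3659 + L{\left(-33,93 \right)}} = \sqrt{3659 - 8 \left(-33\right)^{3}} = \sqrt{3659 - -287496} = \sqrt{3659 + 287496} = \sqrt{291155}$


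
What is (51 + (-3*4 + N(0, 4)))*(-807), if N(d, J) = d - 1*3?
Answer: -29052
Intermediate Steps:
N(d, J) = -3 + d (N(d, J) = d - 3 = -3 + d)
(51 + (-3*4 + N(0, 4)))*(-807) = (51 + (-3*4 + (-3 + 0)))*(-807) = (51 + (-12 - 3))*(-807) = (51 - 15)*(-807) = 36*(-807) = -29052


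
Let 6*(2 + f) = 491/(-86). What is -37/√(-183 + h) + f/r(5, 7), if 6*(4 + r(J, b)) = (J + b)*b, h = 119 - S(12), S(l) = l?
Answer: -1523/5160 + 37*I*√19/38 ≈ -0.29516 + 4.2442*I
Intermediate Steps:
f = -1523/516 (f = -2 + (491/(-86))/6 = -2 + (491*(-1/86))/6 = -2 + (⅙)*(-491/86) = -2 - 491/516 = -1523/516 ≈ -2.9515)
h = 107 (h = 119 - 1*12 = 119 - 12 = 107)
r(J, b) = -4 + b*(J + b)/6 (r(J, b) = -4 + ((J + b)*b)/6 = -4 + (b*(J + b))/6 = -4 + b*(J + b)/6)
-37/√(-183 + h) + f/r(5, 7) = -37/√(-183 + 107) - 1523/(516*(-4 + (⅙)*7² + (⅙)*5*7)) = -37*(-I*√19/38) - 1523/(516*(-4 + (⅙)*49 + 35/6)) = -37*(-I*√19/38) - 1523/(516*(-4 + 49/6 + 35/6)) = -(-37)*I*√19/38 - 1523/516/10 = 37*I*√19/38 - 1523/516*⅒ = 37*I*√19/38 - 1523/5160 = -1523/5160 + 37*I*√19/38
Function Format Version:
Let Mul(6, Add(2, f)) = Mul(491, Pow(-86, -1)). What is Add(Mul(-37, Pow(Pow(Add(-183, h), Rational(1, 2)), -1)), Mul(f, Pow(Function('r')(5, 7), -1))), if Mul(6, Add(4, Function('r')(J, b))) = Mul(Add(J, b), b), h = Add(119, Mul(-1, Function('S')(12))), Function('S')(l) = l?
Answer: Add(Rational(-1523, 5160), Mul(Rational(37, 38), I, Pow(19, Rational(1, 2)))) ≈ Add(-0.29516, Mul(4.2442, I))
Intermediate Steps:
f = Rational(-1523, 516) (f = Add(-2, Mul(Rational(1, 6), Mul(491, Pow(-86, -1)))) = Add(-2, Mul(Rational(1, 6), Mul(491, Rational(-1, 86)))) = Add(-2, Mul(Rational(1, 6), Rational(-491, 86))) = Add(-2, Rational(-491, 516)) = Rational(-1523, 516) ≈ -2.9515)
h = 107 (h = Add(119, Mul(-1, 12)) = Add(119, -12) = 107)
Function('r')(J, b) = Add(-4, Mul(Rational(1, 6), b, Add(J, b))) (Function('r')(J, b) = Add(-4, Mul(Rational(1, 6), Mul(Add(J, b), b))) = Add(-4, Mul(Rational(1, 6), Mul(b, Add(J, b)))) = Add(-4, Mul(Rational(1, 6), b, Add(J, b))))
Add(Mul(-37, Pow(Pow(Add(-183, h), Rational(1, 2)), -1)), Mul(f, Pow(Function('r')(5, 7), -1))) = Add(Mul(-37, Pow(Pow(Add(-183, 107), Rational(1, 2)), -1)), Mul(Rational(-1523, 516), Pow(Add(-4, Mul(Rational(1, 6), Pow(7, 2)), Mul(Rational(1, 6), 5, 7)), -1))) = Add(Mul(-37, Pow(Pow(-76, Rational(1, 2)), -1)), Mul(Rational(-1523, 516), Pow(Add(-4, Mul(Rational(1, 6), 49), Rational(35, 6)), -1))) = Add(Mul(-37, Pow(Mul(2, I, Pow(19, Rational(1, 2))), -1)), Mul(Rational(-1523, 516), Pow(Add(-4, Rational(49, 6), Rational(35, 6)), -1))) = Add(Mul(-37, Mul(Rational(-1, 38), I, Pow(19, Rational(1, 2)))), Mul(Rational(-1523, 516), Pow(10, -1))) = Add(Mul(Rational(37, 38), I, Pow(19, Rational(1, 2))), Mul(Rational(-1523, 516), Rational(1, 10))) = Add(Mul(Rational(37, 38), I, Pow(19, Rational(1, 2))), Rational(-1523, 5160)) = Add(Rational(-1523, 5160), Mul(Rational(37, 38), I, Pow(19, Rational(1, 2))))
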